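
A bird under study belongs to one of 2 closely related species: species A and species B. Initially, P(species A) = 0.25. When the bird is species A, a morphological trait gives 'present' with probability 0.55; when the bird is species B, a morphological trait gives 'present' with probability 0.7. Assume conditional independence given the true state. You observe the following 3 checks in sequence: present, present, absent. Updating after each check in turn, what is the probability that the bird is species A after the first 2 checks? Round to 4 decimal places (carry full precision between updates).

After 'present': P(species A) = 0.55·0.2500 / (0.55·0.2500 + 0.7·0.7500) ≈ 0.2075
After 'present': P(species A) = 0.55·0.2075 / (0.55·0.2075 + 0.7·0.7925) ≈ 0.1707

0.1707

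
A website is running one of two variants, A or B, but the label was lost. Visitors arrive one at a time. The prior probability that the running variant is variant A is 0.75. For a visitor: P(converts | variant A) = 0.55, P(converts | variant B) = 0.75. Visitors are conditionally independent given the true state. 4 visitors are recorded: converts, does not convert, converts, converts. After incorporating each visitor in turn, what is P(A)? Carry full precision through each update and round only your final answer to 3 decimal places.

0.680

After 'converts': P(A) = 0.55·0.7500 / (0.55·0.7500 + 0.75·0.2500) ≈ 0.6875
After 'does not convert': P(A) = 0.45·0.6875 / (0.45·0.6875 + 0.25·0.3125) ≈ 0.7984
After 'converts': P(A) = 0.55·0.7984 / (0.55·0.7984 + 0.75·0.2016) ≈ 0.7439
After 'converts': P(A) = 0.55·0.7439 / (0.55·0.7439 + 0.75·0.2561) ≈ 0.6805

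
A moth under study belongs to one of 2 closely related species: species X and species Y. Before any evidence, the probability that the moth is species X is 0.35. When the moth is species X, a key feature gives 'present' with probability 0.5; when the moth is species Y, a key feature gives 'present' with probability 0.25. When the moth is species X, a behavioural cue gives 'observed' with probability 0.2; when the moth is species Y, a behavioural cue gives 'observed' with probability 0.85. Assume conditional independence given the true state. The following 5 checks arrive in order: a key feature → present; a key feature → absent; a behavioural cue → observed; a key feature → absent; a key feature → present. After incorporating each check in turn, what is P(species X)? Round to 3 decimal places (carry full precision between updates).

0.184

After a key feature='present': P(species X) = 0.5·0.3500 / (0.5·0.3500 + 0.25·0.6500) ≈ 0.5185
After a key feature='absent': P(species X) = 0.5·0.5185 / (0.5·0.5185 + 0.75·0.4815) ≈ 0.4179
After a behavioural cue='observed': P(species X) = 0.2·0.4179 / (0.2·0.4179 + 0.85·0.5821) ≈ 0.1445
After a key feature='absent': P(species X) = 0.5·0.1445 / (0.5·0.1445 + 0.75·0.8555) ≈ 0.1012
After a key feature='present': P(species X) = 0.5·0.1012 / (0.5·0.1012 + 0.25·0.8988) ≈ 0.1838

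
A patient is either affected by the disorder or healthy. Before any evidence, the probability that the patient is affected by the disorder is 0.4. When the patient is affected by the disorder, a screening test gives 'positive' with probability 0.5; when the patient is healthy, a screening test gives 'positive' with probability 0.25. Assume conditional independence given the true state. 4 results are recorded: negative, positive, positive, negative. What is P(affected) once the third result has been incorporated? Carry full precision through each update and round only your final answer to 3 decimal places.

0.640

After 'negative': P(affected) = 0.5·0.4000 / (0.5·0.4000 + 0.75·0.6000) ≈ 0.3077
After 'positive': P(affected) = 0.5·0.3077 / (0.5·0.3077 + 0.25·0.6923) ≈ 0.4706
After 'positive': P(affected) = 0.5·0.4706 / (0.5·0.4706 + 0.25·0.5294) ≈ 0.6400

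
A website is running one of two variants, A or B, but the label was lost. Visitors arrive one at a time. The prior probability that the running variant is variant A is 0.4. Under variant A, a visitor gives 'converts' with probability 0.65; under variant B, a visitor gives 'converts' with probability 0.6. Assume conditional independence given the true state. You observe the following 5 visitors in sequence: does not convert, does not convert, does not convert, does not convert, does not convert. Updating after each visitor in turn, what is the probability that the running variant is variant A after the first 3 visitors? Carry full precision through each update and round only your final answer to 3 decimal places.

0.309

After 'does not convert': P(A) = 0.35·0.4000 / (0.35·0.4000 + 0.4·0.6000) ≈ 0.3684
After 'does not convert': P(A) = 0.35·0.3684 / (0.35·0.3684 + 0.4·0.6316) ≈ 0.3379
After 'does not convert': P(A) = 0.35·0.3379 / (0.35·0.3379 + 0.4·0.6621) ≈ 0.3087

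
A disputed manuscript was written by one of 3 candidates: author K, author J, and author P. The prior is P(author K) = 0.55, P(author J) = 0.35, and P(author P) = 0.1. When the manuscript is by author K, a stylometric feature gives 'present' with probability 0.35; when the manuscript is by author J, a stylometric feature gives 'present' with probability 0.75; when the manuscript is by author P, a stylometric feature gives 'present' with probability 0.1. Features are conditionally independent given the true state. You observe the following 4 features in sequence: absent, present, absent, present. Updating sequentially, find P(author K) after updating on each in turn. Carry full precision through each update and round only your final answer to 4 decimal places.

After 'absent': normaliser = 0.65·0.5500 + 0.25·0.3500 + 0.9·0.1000; P(author K) ≈ 0.6682, P(author J) ≈ 0.1636, P(author P) ≈ 0.1682
After 'present': normaliser = 0.35·0.6682 + 0.75·0.1636 + 0.1·0.1682; P(author K) ≈ 0.6264, P(author J) ≈ 0.3285, P(author P) ≈ 0.0451
After 'absent': normaliser = 0.65·0.6264 + 0.25·0.3285 + 0.9·0.0451; P(author K) ≈ 0.7685, P(author J) ≈ 0.1550, P(author P) ≈ 0.0765
After 'present': normaliser = 0.35·0.7685 + 0.75·0.1550 + 0.1·0.0765; P(author K) ≈ 0.6846, P(author J) ≈ 0.2959, P(author P) ≈ 0.0195

0.6846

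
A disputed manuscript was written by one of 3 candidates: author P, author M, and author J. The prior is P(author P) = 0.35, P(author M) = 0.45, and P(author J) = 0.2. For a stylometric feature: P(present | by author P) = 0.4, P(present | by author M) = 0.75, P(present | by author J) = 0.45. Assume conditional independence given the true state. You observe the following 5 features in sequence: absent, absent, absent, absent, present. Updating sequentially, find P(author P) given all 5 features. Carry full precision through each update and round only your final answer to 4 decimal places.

Each posterior becomes the prior for the next update.
After 'absent': normaliser = 0.6·0.3500 + 0.25·0.4500 + 0.55·0.2000; P(author P) ≈ 0.4855, P(author M) ≈ 0.2601, P(author J) ≈ 0.2543
After 'absent': normaliser = 0.6·0.4855 + 0.25·0.2601 + 0.55·0.2543; P(author P) ≈ 0.5871, P(author M) ≈ 0.1310, P(author J) ≈ 0.2819
After 'absent': normaliser = 0.6·0.5871 + 0.25·0.1310 + 0.55·0.2819; P(author P) ≈ 0.6523, P(author M) ≈ 0.0607, P(author J) ≈ 0.2871
After 'absent': normaliser = 0.6·0.6523 + 0.25·0.0607 + 0.55·0.2871; P(author P) ≈ 0.6934, P(author M) ≈ 0.0269, P(author J) ≈ 0.2798
After 'present': normaliser = 0.4·0.6934 + 0.75·0.0269 + 0.45·0.2798; P(author P) ≈ 0.6551, P(author M) ≈ 0.0476, P(author J) ≈ 0.2973

0.6551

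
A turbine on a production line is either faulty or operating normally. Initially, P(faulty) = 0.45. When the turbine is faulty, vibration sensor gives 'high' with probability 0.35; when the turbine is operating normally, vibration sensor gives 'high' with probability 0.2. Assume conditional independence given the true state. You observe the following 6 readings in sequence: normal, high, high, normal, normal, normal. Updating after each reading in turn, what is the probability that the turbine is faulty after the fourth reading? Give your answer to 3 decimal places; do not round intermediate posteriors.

0.623

After 'normal': P(faulty) = 0.65·0.4500 / (0.65·0.4500 + 0.8·0.5500) ≈ 0.3993
After 'high': P(faulty) = 0.35·0.3993 / (0.35·0.3993 + 0.2·0.6007) ≈ 0.5378
After 'high': P(faulty) = 0.35·0.5378 / (0.35·0.5378 + 0.2·0.4622) ≈ 0.6706
After 'normal': P(faulty) = 0.65·0.6706 / (0.65·0.6706 + 0.8·0.3294) ≈ 0.6232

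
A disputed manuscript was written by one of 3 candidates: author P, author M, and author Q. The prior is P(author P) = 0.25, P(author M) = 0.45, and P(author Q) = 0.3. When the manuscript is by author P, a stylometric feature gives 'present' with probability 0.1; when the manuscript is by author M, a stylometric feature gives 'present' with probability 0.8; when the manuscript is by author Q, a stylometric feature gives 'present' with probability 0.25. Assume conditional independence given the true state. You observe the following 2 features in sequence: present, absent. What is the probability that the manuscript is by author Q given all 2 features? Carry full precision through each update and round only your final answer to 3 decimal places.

0.373

After 'present': normaliser = 0.1·0.2500 + 0.8·0.4500 + 0.25·0.3000; P(author P) ≈ 0.0543, P(author M) ≈ 0.7826, P(author Q) ≈ 0.1630
After 'absent': normaliser = 0.9·0.0543 + 0.2·0.7826 + 0.75·0.1630; P(author P) ≈ 0.1493, P(author M) ≈ 0.4776, P(author Q) ≈ 0.3731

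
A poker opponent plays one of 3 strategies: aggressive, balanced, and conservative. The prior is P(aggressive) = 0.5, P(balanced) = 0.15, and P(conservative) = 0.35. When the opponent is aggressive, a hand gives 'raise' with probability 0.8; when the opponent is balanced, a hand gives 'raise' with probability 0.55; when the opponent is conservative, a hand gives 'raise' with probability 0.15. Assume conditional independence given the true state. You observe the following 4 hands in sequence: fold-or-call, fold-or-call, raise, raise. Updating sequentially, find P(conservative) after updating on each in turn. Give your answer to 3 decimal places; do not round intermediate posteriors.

0.206

After 'fold-or-call': normaliser = 0.2·0.5000 + 0.45·0.1500 + 0.85·0.3500; P(aggressive) ≈ 0.2151, P(balanced) ≈ 0.1452, P(conservative) ≈ 0.6398
After 'fold-or-call': normaliser = 0.2·0.2151 + 0.45·0.1452 + 0.85·0.6398; P(aggressive) ≈ 0.0660, P(balanced) ≈ 0.1002, P(conservative) ≈ 0.8339
After 'raise': normaliser = 0.8·0.0660 + 0.55·0.1002 + 0.15·0.8339; P(aggressive) ≈ 0.2265, P(balanced) ≈ 0.2365, P(conservative) ≈ 0.5370
After 'raise': normaliser = 0.8·0.2265 + 0.55·0.2365 + 0.15·0.5370; P(aggressive) ≈ 0.4625, P(balanced) ≈ 0.3320, P(conservative) ≈ 0.2056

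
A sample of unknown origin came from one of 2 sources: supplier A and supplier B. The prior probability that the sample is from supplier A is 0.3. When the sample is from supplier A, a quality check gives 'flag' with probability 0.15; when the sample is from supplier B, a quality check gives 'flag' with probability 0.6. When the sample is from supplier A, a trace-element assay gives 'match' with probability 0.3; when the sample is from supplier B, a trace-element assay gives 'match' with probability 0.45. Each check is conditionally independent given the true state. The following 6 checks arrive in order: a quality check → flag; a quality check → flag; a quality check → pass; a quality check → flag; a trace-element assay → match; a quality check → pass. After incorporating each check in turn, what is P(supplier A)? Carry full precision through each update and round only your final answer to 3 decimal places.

After a quality check='flag': P(supplier A) = 0.15·0.3000 / (0.15·0.3000 + 0.6·0.7000) ≈ 0.0968
After a quality check='flag': P(supplier A) = 0.15·0.0968 / (0.15·0.0968 + 0.6·0.9032) ≈ 0.0261
After a quality check='pass': P(supplier A) = 0.85·0.0261 / (0.85·0.0261 + 0.4·0.9739) ≈ 0.0539
After a quality check='flag': P(supplier A) = 0.15·0.0539 / (0.15·0.0539 + 0.6·0.9461) ≈ 0.0140
After a trace-element assay='match': P(supplier A) = 0.3·0.0140 / (0.3·0.0140 + 0.45·0.9860) ≈ 0.0094
After a quality check='pass': P(supplier A) = 0.85·0.0094 / (0.85·0.0094 + 0.4·0.9906) ≈ 0.0198

0.020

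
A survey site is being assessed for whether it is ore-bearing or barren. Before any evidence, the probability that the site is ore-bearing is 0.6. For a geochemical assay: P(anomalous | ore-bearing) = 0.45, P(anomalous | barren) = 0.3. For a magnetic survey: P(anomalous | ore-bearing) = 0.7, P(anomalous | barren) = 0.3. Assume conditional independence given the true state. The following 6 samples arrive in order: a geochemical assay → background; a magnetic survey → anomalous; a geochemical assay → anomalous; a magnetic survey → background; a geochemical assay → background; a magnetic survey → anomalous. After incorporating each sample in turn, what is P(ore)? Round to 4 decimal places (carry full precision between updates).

Each posterior becomes the prior for the next update.
After a geochemical assay='background': P(ore) = 0.55·0.6000 / (0.55·0.6000 + 0.7·0.4000) ≈ 0.5410
After a magnetic survey='anomalous': P(ore) = 0.7·0.5410 / (0.7·0.5410 + 0.3·0.4590) ≈ 0.7333
After a geochemical assay='anomalous': P(ore) = 0.45·0.7333 / (0.45·0.7333 + 0.3·0.2667) ≈ 0.8049
After a magnetic survey='background': P(ore) = 0.3·0.8049 / (0.3·0.8049 + 0.7·0.1951) ≈ 0.6387
After a geochemical assay='background': P(ore) = 0.55·0.6387 / (0.55·0.6387 + 0.7·0.3613) ≈ 0.5814
After a magnetic survey='anomalous': P(ore) = 0.7·0.5814 / (0.7·0.5814 + 0.3·0.4186) ≈ 0.7642

0.7642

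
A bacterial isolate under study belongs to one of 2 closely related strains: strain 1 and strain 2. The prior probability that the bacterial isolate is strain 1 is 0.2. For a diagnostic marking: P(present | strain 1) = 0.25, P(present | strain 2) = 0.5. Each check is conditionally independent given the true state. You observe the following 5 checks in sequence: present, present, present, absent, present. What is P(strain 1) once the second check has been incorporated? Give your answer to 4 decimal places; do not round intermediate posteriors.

Each posterior becomes the prior for the next update.
After 'present': P(strain 1) = 0.25·0.2000 / (0.25·0.2000 + 0.5·0.8000) ≈ 0.1111
After 'present': P(strain 1) = 0.25·0.1111 / (0.25·0.1111 + 0.5·0.8889) ≈ 0.0588

0.0588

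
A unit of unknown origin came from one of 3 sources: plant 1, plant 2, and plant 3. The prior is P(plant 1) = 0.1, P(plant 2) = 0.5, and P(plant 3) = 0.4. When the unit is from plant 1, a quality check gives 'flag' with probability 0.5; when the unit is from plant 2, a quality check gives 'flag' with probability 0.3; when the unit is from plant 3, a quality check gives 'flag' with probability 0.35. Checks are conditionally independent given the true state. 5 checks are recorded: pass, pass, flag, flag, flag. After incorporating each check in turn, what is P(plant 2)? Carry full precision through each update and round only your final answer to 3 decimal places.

After 'pass': normaliser = 0.5·0.1000 + 0.7·0.5000 + 0.65·0.4000; P(plant 1) ≈ 0.0758, P(plant 2) ≈ 0.5303, P(plant 3) ≈ 0.3939
After 'pass': normaliser = 0.5·0.0758 + 0.7·0.5303 + 0.65·0.3939; P(plant 1) ≈ 0.0569, P(plant 2) ≈ 0.5581, P(plant 3) ≈ 0.3850
After 'flag': normaliser = 0.5·0.0569 + 0.3·0.5581 + 0.35·0.3850; P(plant 1) ≈ 0.0861, P(plant 2) ≈ 0.5064, P(plant 3) ≈ 0.4075
After 'flag': normaliser = 0.5·0.0861 + 0.3·0.5064 + 0.35·0.4075; P(plant 1) ≈ 0.1275, P(plant 2) ≈ 0.4500, P(plant 3) ≈ 0.4225
After 'flag': normaliser = 0.5·0.1275 + 0.3·0.4500 + 0.35·0.4225; P(plant 1) ≈ 0.1840, P(plant 2) ≈ 0.3894, P(plant 3) ≈ 0.4266

0.389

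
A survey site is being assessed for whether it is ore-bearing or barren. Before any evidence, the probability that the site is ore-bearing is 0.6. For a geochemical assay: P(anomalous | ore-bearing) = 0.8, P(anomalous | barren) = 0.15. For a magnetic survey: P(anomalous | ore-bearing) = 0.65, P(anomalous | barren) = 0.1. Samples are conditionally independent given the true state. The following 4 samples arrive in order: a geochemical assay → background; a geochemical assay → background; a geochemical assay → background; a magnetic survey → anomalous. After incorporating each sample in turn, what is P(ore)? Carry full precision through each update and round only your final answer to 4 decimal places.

0.1127

Each posterior becomes the prior for the next update.
After a geochemical assay='background': P(ore) = 0.2·0.6000 / (0.2·0.6000 + 0.85·0.4000) ≈ 0.2609
After a geochemical assay='background': P(ore) = 0.2·0.2609 / (0.2·0.2609 + 0.85·0.7391) ≈ 0.0767
After a geochemical assay='background': P(ore) = 0.2·0.0767 / (0.2·0.0767 + 0.85·0.9233) ≈ 0.0192
After a magnetic survey='anomalous': P(ore) = 0.65·0.0192 / (0.65·0.0192 + 0.1·0.9808) ≈ 0.1127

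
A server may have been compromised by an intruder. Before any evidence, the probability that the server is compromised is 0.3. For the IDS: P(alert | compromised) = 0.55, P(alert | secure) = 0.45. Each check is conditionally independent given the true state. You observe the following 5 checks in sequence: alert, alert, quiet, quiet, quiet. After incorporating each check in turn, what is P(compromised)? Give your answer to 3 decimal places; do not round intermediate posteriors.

0.260

After 'alert': P(compromised) = 0.55·0.3000 / (0.55·0.3000 + 0.45·0.7000) ≈ 0.3438
After 'alert': P(compromised) = 0.55·0.3438 / (0.55·0.3438 + 0.45·0.6562) ≈ 0.3903
After 'quiet': P(compromised) = 0.45·0.3903 / (0.45·0.3903 + 0.55·0.6097) ≈ 0.3438
After 'quiet': P(compromised) = 0.45·0.3438 / (0.45·0.3438 + 0.55·0.6562) ≈ 0.3000
After 'quiet': P(compromised) = 0.45·0.3000 / (0.45·0.3000 + 0.55·0.7000) ≈ 0.2596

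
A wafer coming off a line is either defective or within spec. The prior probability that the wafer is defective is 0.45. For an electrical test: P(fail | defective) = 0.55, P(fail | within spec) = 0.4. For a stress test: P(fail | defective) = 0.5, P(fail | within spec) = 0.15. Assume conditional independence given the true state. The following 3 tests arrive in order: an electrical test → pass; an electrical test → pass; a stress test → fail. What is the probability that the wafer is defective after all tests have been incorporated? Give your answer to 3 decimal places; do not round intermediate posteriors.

Apply Bayes' rule sequentially, carrying P(defective) forward.
After an electrical test='pass': P(defective) = 0.45·0.4500 / (0.45·0.4500 + 0.6·0.5500) ≈ 0.3803
After an electrical test='pass': P(defective) = 0.45·0.3803 / (0.45·0.3803 + 0.6·0.6197) ≈ 0.3152
After a stress test='fail': P(defective) = 0.5·0.3152 / (0.5·0.3152 + 0.15·0.6848) ≈ 0.6054

0.605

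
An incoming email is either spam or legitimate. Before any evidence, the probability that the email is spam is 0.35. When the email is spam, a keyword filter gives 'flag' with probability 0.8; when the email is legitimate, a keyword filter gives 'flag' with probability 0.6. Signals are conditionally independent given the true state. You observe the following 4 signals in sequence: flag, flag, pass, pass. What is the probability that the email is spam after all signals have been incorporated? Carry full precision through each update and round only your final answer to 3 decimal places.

After 'flag': P(spam) = 0.8·0.3500 / (0.8·0.3500 + 0.6·0.6500) ≈ 0.4179
After 'flag': P(spam) = 0.8·0.4179 / (0.8·0.4179 + 0.6·0.5821) ≈ 0.4891
After 'pass': P(spam) = 0.2·0.4891 / (0.2·0.4891 + 0.4·0.5109) ≈ 0.3237
After 'pass': P(spam) = 0.2·0.3237 / (0.2·0.3237 + 0.4·0.6763) ≈ 0.1931

0.193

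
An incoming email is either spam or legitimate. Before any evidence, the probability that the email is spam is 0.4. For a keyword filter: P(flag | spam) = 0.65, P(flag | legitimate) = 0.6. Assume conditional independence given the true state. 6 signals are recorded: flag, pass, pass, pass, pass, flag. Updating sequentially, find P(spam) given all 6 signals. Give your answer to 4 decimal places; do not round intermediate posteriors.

0.3144

After 'flag': P(spam) = 0.65·0.4000 / (0.65·0.4000 + 0.6·0.6000) ≈ 0.4194
After 'pass': P(spam) = 0.35·0.4194 / (0.35·0.4194 + 0.4·0.5806) ≈ 0.3872
After 'pass': P(spam) = 0.35·0.3872 / (0.35·0.3872 + 0.4·0.6128) ≈ 0.3561
After 'pass': P(spam) = 0.35·0.3561 / (0.35·0.3561 + 0.4·0.6439) ≈ 0.3261
After 'pass': P(spam) = 0.35·0.3261 / (0.35·0.3261 + 0.4·0.6739) ≈ 0.2974
After 'flag': P(spam) = 0.65·0.2974 / (0.65·0.2974 + 0.6·0.7026) ≈ 0.3144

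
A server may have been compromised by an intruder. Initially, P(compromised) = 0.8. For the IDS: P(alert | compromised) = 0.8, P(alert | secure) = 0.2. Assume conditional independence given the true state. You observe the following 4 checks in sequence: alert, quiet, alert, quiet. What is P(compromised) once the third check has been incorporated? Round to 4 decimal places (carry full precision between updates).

After 'alert': P(compromised) = 0.8·0.8000 / (0.8·0.8000 + 0.2·0.2000) ≈ 0.9412
After 'quiet': P(compromised) = 0.2·0.9412 / (0.2·0.9412 + 0.8·0.0588) ≈ 0.8000
After 'alert': P(compromised) = 0.8·0.8000 / (0.8·0.8000 + 0.2·0.2000) ≈ 0.9412

0.9412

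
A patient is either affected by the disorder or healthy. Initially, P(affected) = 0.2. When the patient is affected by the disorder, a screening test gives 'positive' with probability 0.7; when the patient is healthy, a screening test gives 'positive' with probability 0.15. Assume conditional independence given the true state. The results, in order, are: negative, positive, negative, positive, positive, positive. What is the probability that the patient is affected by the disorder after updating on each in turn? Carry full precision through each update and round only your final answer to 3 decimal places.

After 'negative': P(affected) = 0.3·0.2000 / (0.3·0.2000 + 0.85·0.8000) ≈ 0.0811
After 'positive': P(affected) = 0.7·0.0811 / (0.7·0.0811 + 0.15·0.9189) ≈ 0.2917
After 'negative': P(affected) = 0.3·0.2917 / (0.3·0.2917 + 0.85·0.7083) ≈ 0.1269
After 'positive': P(affected) = 0.7·0.1269 / (0.7·0.1269 + 0.15·0.8731) ≈ 0.4041
After 'positive': P(affected) = 0.7·0.4041 / (0.7·0.4041 + 0.15·0.5959) ≈ 0.7599
After 'positive': P(affected) = 0.7·0.7599 / (0.7·0.7599 + 0.15·0.2401) ≈ 0.9366

0.937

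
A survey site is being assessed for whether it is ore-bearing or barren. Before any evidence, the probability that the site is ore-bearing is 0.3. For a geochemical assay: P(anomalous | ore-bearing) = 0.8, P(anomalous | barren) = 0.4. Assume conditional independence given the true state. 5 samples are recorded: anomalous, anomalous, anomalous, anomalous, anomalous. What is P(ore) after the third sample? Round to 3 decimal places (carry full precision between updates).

After 'anomalous': P(ore) = 0.8·0.3000 / (0.8·0.3000 + 0.4·0.7000) ≈ 0.4615
After 'anomalous': P(ore) = 0.8·0.4615 / (0.8·0.4615 + 0.4·0.5385) ≈ 0.6316
After 'anomalous': P(ore) = 0.8·0.6316 / (0.8·0.6316 + 0.4·0.3684) ≈ 0.7742

0.774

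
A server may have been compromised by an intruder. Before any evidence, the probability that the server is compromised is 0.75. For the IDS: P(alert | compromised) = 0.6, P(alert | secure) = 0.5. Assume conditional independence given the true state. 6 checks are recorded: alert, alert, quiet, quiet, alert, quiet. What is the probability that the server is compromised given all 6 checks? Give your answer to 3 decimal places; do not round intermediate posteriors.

0.726

After 'alert': P(compromised) = 0.6·0.7500 / (0.6·0.7500 + 0.5·0.2500) ≈ 0.7826
After 'alert': P(compromised) = 0.6·0.7826 / (0.6·0.7826 + 0.5·0.2174) ≈ 0.8120
After 'quiet': P(compromised) = 0.4·0.8120 / (0.4·0.8120 + 0.5·0.1880) ≈ 0.7756
After 'quiet': P(compromised) = 0.4·0.7756 / (0.4·0.7756 + 0.5·0.2244) ≈ 0.7344
After 'alert': P(compromised) = 0.6·0.7344 / (0.6·0.7344 + 0.5·0.2656) ≈ 0.7684
After 'quiet': P(compromised) = 0.4·0.7684 / (0.4·0.7684 + 0.5·0.2316) ≈ 0.7263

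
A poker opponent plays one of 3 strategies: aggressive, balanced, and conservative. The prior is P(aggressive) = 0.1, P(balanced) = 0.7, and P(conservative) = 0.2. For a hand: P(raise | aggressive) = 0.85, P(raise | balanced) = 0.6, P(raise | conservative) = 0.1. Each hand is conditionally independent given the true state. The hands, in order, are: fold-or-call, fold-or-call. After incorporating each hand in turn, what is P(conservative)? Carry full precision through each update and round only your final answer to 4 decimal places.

0.5864

After 'fold-or-call': normaliser = 0.15·0.1000 + 0.4·0.7000 + 0.9·0.2000; P(aggressive) ≈ 0.0316, P(balanced) ≈ 0.5895, P(conservative) ≈ 0.3789
After 'fold-or-call': normaliser = 0.15·0.0316 + 0.4·0.5895 + 0.9·0.3789; P(aggressive) ≈ 0.0081, P(balanced) ≈ 0.4054, P(conservative) ≈ 0.5864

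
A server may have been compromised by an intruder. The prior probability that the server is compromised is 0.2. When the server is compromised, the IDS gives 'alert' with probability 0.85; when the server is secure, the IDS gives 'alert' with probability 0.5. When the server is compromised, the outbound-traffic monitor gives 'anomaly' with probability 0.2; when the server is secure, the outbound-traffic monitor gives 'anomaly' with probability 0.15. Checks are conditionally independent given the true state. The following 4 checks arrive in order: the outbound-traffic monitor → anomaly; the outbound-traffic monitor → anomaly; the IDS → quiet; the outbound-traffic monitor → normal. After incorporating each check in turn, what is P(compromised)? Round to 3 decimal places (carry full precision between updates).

0.111

Each posterior becomes the prior for the next update.
After the outbound-traffic monitor='anomaly': P(compromised) = 0.2·0.2000 / (0.2·0.2000 + 0.15·0.8000) ≈ 0.2500
After the outbound-traffic monitor='anomaly': P(compromised) = 0.2·0.2500 / (0.2·0.2500 + 0.15·0.7500) ≈ 0.3077
After the IDS='quiet': P(compromised) = 0.15·0.3077 / (0.15·0.3077 + 0.5·0.6923) ≈ 0.1176
After the outbound-traffic monitor='normal': P(compromised) = 0.8·0.1176 / (0.8·0.1176 + 0.85·0.8824) ≈ 0.1115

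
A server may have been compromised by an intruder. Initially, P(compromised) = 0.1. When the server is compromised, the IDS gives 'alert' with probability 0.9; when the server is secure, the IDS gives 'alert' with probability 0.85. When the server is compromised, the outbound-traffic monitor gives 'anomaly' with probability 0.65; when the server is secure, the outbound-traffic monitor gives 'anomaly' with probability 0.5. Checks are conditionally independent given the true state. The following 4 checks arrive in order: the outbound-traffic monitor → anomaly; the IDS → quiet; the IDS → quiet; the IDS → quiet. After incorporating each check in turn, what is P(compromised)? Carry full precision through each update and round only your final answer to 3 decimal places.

0.041

After the outbound-traffic monitor='anomaly': P(compromised) = 0.65·0.1000 / (0.65·0.1000 + 0.5·0.9000) ≈ 0.1262
After the IDS='quiet': P(compromised) = 0.1·0.1262 / (0.1·0.1262 + 0.15·0.8738) ≈ 0.0878
After the IDS='quiet': P(compromised) = 0.1·0.0878 / (0.1·0.0878 + 0.15·0.9122) ≈ 0.0603
After the IDS='quiet': P(compromised) = 0.1·0.0603 / (0.1·0.0603 + 0.15·0.9397) ≈ 0.0410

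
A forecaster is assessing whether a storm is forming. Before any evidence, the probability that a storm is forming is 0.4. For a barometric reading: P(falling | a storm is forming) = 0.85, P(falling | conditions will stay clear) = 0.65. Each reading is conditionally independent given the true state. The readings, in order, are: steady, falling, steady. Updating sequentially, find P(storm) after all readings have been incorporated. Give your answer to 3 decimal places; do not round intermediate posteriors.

After 'steady': P(storm) = 0.15·0.4000 / (0.15·0.4000 + 0.35·0.6000) ≈ 0.2222
After 'falling': P(storm) = 0.85·0.2222 / (0.85·0.2222 + 0.65·0.7778) ≈ 0.2720
After 'steady': P(storm) = 0.15·0.2720 / (0.15·0.2720 + 0.35·0.7280) ≈ 0.1380

0.138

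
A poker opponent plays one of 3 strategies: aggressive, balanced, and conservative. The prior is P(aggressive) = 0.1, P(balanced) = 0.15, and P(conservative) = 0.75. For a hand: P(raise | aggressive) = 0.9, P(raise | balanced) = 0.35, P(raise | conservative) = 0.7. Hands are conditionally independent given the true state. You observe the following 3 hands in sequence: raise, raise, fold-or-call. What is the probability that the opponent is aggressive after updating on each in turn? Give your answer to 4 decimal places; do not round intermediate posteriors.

0.0622

After 'raise': normaliser = 0.9·0.1000 + 0.35·0.1500 + 0.7·0.7500; P(aggressive) ≈ 0.1348, P(balanced) ≈ 0.0787, P(conservative) ≈ 0.7865
After 'raise': normaliser = 0.9·0.1348 + 0.35·0.0787 + 0.7·0.7865; P(aggressive) ≈ 0.1735, P(balanced) ≈ 0.0394, P(conservative) ≈ 0.7871
After 'fold-or-call': normaliser = 0.1·0.1735 + 0.65·0.0394 + 0.3·0.7871; P(aggressive) ≈ 0.0622, P(balanced) ≈ 0.0917, P(conservative) ≈ 0.8462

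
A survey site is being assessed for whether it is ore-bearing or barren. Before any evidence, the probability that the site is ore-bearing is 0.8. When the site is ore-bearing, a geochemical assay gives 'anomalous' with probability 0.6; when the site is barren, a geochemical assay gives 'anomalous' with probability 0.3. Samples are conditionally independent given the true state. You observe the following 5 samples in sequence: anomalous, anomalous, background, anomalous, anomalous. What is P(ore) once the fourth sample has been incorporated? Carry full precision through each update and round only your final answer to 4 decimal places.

0.9481

After 'anomalous': P(ore) = 0.6·0.8000 / (0.6·0.8000 + 0.3·0.2000) ≈ 0.8889
After 'anomalous': P(ore) = 0.6·0.8889 / (0.6·0.8889 + 0.3·0.1111) ≈ 0.9412
After 'background': P(ore) = 0.4·0.9412 / (0.4·0.9412 + 0.7·0.0588) ≈ 0.9014
After 'anomalous': P(ore) = 0.6·0.9014 / (0.6·0.9014 + 0.3·0.0986) ≈ 0.9481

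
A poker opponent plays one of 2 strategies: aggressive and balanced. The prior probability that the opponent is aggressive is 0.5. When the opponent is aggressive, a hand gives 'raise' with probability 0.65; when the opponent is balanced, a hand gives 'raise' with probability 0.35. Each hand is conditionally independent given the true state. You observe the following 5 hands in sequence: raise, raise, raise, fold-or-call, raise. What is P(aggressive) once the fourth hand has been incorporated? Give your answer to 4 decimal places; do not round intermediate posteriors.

0.7752

After 'raise': P(aggressive) = 0.65·0.5000 / (0.65·0.5000 + 0.35·0.5000) ≈ 0.6500
After 'raise': P(aggressive) = 0.65·0.6500 / (0.65·0.6500 + 0.35·0.3500) ≈ 0.7752
After 'raise': P(aggressive) = 0.65·0.7752 / (0.65·0.7752 + 0.35·0.2248) ≈ 0.8650
After 'fold-or-call': P(aggressive) = 0.35·0.8650 / (0.35·0.8650 + 0.65·0.1350) ≈ 0.7752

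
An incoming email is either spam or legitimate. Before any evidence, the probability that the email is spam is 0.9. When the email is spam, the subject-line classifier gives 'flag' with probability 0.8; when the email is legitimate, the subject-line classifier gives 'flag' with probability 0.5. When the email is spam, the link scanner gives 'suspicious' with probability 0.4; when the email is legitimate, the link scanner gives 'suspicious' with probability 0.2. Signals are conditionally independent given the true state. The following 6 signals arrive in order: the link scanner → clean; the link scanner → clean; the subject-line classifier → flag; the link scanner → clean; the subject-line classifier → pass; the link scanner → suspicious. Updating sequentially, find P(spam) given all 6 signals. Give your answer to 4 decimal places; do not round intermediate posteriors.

After the link scanner='clean': P(spam) = 0.6·0.9000 / (0.6·0.9000 + 0.8·0.1000) ≈ 0.8710
After the link scanner='clean': P(spam) = 0.6·0.8710 / (0.6·0.8710 + 0.8·0.1290) ≈ 0.8351
After the subject-line classifier='flag': P(spam) = 0.8·0.8351 / (0.8·0.8351 + 0.5·0.1649) ≈ 0.8901
After the link scanner='clean': P(spam) = 0.6·0.8901 / (0.6·0.8901 + 0.8·0.1099) ≈ 0.8587
After the subject-line classifier='pass': P(spam) = 0.2·0.8587 / (0.2·0.8587 + 0.5·0.1413) ≈ 0.7085
After the link scanner='suspicious': P(spam) = 0.4·0.7085 / (0.4·0.7085 + 0.2·0.2915) ≈ 0.8294

0.8294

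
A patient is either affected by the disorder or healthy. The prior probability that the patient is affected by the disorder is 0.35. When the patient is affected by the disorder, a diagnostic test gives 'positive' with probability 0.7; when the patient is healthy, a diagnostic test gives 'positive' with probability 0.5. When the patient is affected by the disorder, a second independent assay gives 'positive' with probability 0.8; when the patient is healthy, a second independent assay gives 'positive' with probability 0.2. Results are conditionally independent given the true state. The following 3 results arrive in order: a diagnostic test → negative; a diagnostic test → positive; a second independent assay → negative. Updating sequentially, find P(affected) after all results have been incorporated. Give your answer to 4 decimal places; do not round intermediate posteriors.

After a diagnostic test='negative': P(affected) = 0.3·0.3500 / (0.3·0.3500 + 0.5·0.6500) ≈ 0.2442
After a diagnostic test='positive': P(affected) = 0.7·0.2442 / (0.7·0.2442 + 0.5·0.7558) ≈ 0.3114
After a second independent assay='negative': P(affected) = 0.2·0.3114 / (0.2·0.3114 + 0.8·0.6886) ≈ 0.1016

0.1016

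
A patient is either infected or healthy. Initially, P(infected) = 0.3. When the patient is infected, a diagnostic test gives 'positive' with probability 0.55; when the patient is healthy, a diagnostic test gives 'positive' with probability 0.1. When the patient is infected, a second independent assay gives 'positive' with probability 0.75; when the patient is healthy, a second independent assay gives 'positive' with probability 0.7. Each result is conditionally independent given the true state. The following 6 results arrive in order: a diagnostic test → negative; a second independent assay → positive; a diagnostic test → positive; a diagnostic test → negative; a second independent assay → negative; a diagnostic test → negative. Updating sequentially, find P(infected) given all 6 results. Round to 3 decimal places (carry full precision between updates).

After a diagnostic test='negative': P(infected) = 0.45·0.3000 / (0.45·0.3000 + 0.9·0.7000) ≈ 0.1765
After a second independent assay='positive': P(infected) = 0.75·0.1765 / (0.75·0.1765 + 0.7·0.8235) ≈ 0.1867
After a diagnostic test='positive': P(infected) = 0.55·0.1867 / (0.55·0.1867 + 0.1·0.8133) ≈ 0.5581
After a diagnostic test='negative': P(infected) = 0.45·0.5581 / (0.45·0.5581 + 0.9·0.4419) ≈ 0.3870
After a second independent assay='negative': P(infected) = 0.25·0.3870 / (0.25·0.3870 + 0.3·0.6130) ≈ 0.3448
After a diagnostic test='negative': P(infected) = 0.45·0.3448 / (0.45·0.3448 + 0.9·0.6552) ≈ 0.2083

0.208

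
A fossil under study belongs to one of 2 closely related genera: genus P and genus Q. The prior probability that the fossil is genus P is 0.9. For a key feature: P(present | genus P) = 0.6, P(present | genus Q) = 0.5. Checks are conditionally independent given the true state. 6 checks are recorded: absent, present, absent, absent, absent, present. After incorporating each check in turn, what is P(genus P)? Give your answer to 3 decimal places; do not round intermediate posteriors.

Each posterior becomes the prior for the next update.
After 'absent': P(genus P) = 0.4·0.9000 / (0.4·0.9000 + 0.5·0.1000) ≈ 0.8780
After 'present': P(genus P) = 0.6·0.8780 / (0.6·0.8780 + 0.5·0.1220) ≈ 0.8963
After 'absent': P(genus P) = 0.4·0.8963 / (0.4·0.8963 + 0.5·0.1037) ≈ 0.8736
After 'absent': P(genus P) = 0.4·0.8736 / (0.4·0.8736 + 0.5·0.1264) ≈ 0.8469
After 'absent': P(genus P) = 0.4·0.8469 / (0.4·0.8469 + 0.5·0.1531) ≈ 0.8156
After 'present': P(genus P) = 0.6·0.8156 / (0.6·0.8156 + 0.5·0.1844) ≈ 0.8415

0.841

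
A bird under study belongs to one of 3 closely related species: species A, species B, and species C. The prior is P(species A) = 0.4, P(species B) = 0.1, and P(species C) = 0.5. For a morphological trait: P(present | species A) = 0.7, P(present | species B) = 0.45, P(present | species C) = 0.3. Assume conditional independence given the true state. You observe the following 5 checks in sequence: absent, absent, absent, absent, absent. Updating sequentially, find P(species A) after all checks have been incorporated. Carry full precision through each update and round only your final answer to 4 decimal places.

0.0108

After 'absent': normaliser = 0.3·0.4000 + 0.55·0.1000 + 0.7·0.5000; P(species A) ≈ 0.2286, P(species B) ≈ 0.1048, P(species C) ≈ 0.6667
After 'absent': normaliser = 0.3·0.2286 + 0.55·0.1048 + 0.7·0.6667; P(species A) ≈ 0.1157, P(species B) ≈ 0.0972, P(species C) ≈ 0.7871
After 'absent': normaliser = 0.3·0.1157 + 0.55·0.0972 + 0.7·0.7871; P(species A) ≈ 0.0543, P(species B) ≈ 0.0836, P(species C) ≈ 0.8621
After 'absent': normaliser = 0.3·0.0543 + 0.55·0.0836 + 0.7·0.8621; P(species A) ≈ 0.0245, P(species B) ≈ 0.0691, P(species C) ≈ 0.9064
After 'absent': normaliser = 0.3·0.0245 + 0.55·0.0691 + 0.7·0.9064; P(species A) ≈ 0.0108, P(species B) ≈ 0.0559, P(species C) ≈ 0.9333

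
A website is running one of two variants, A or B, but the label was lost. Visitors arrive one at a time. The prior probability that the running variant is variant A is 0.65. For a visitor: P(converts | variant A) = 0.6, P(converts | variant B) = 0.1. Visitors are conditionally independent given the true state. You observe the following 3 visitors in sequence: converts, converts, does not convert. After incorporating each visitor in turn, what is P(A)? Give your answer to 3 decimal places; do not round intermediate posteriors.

After 'converts': P(A) = 0.6·0.6500 / (0.6·0.6500 + 0.1·0.3500) ≈ 0.9176
After 'converts': P(A) = 0.6·0.9176 / (0.6·0.9176 + 0.1·0.0824) ≈ 0.9853
After 'does not convert': P(A) = 0.4·0.9853 / (0.4·0.9853 + 0.9·0.0147) ≈ 0.9674

0.967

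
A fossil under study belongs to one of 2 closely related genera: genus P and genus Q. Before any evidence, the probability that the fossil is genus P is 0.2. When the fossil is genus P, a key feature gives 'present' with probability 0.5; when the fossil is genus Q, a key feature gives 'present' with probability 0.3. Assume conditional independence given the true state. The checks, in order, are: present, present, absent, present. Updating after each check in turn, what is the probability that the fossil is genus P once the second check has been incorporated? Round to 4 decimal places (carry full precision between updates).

After 'present': P(genus P) = 0.5·0.2000 / (0.5·0.2000 + 0.3·0.8000) ≈ 0.2941
After 'present': P(genus P) = 0.5·0.2941 / (0.5·0.2941 + 0.3·0.7059) ≈ 0.4098

0.4098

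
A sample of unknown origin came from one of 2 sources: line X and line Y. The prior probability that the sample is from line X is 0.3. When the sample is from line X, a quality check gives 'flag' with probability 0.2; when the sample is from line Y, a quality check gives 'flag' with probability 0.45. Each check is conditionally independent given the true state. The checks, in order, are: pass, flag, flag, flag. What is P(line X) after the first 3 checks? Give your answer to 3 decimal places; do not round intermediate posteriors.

0.110

After 'pass': P(line X) = 0.8·0.3000 / (0.8·0.3000 + 0.55·0.7000) ≈ 0.3840
After 'flag': P(line X) = 0.2·0.3840 / (0.2·0.3840 + 0.45·0.6160) ≈ 0.2169
After 'flag': P(line X) = 0.2·0.2169 / (0.2·0.2169 + 0.45·0.7831) ≈ 0.1096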